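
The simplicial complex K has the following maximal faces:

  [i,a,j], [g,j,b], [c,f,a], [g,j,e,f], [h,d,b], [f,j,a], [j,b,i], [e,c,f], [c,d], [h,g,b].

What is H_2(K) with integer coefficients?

K has 10 vertices, 21 edges, 12 triangles, 1 3-simplex.
rank ∂_2 = 11, rank ∂_3 = 1 ⇒ b_2 = 12 − 11 − 1 = 0; all invariant factors of ∂_3 are 1 so no torsion. So H_2 = 0.

H_2 ≅ 0.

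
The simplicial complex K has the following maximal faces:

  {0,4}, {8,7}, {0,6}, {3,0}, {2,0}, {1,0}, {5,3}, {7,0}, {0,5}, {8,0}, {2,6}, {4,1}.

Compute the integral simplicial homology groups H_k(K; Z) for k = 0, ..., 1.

K has 9 vertices, 12 edges.
rank ∂_0 = 0, rank ∂_1 = 8 ⇒ b_0 = 9 − 0 − 8 = 1; all invariant factors of ∂_1 are 1 so no torsion. So H_0 ≅ Z.
rank ∂_1 = 8, rank ∂_2 = 0 ⇒ b_1 = 12 − 8 − 0 = 4. So H_1 ≅ Z^4.

H_0 ≅ Z,  H_1 ≅ Z^4.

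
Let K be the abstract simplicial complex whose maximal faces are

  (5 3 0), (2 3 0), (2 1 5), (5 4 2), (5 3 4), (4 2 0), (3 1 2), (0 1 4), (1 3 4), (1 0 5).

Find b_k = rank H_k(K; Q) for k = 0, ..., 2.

b_0 = 1, b_1 = 0, b_2 = 0.

Order the vertices as 0 < 1 < 2 < 3 < 4 < 5. Listing each simplex with vertices in this order, K has dimension 2 with simplices:

  0-simplices (6): [0], [1], [2], [3], [4], [5]
  1-simplices (15): [0,1], [0,2], [0,3], [0,4], [0,5], [1,2], [1,3], [1,4], [1,5], [2,3], [2,4], [2,5], [3,4], [3,5], [4,5]
  2-simplices (10): [0,1,4], [0,1,5], [0,2,3], [0,2,4], [0,3,5], [1,2,3], [1,2,5], [1,3,4], [2,4,5], [3,4,5]

so the chain groups are C_0 ≅ Z^6, C_1 ≅ Z^15, C_2 ≅ Z^10.

The boundary map ∂_1: C_1 → C_0 is given by ∂[p,q] = [q] − [p].
This gives a 6×15 integer matrix of rank 5; reducing to Smith normal form yields diagonal entries (1,1,1,1,1).

Boundary ∂_2: C_2 → C_1 acts by ∂[p,q,r] = [q,r] − [p,r] + [p,q]. For instance
  ∂[0,2,4] = [2,4] − [0,4] + [0,2],
  ∂[0,3,5] = [3,5] − [0,5] + [0,3].
The resulting 15×10 matrix has rank 10, and its Smith normal form has invariant factors (1,1,1,1,1,1,1,1,1,2).

From H_k ≅ ker(∂_k) / im(∂_{k+1}) we obtain:

  H_0: rank C_0 − rank ∂_1 = 6 − 5 = 1, and the invariant factors of ∂_1 are all 1, so H_0 = Z.
  H_1: rank ker ∂_1 − rank ∂_2 = (15 − 5) − 10 = 0, and ∂_2 has invariant factor 2 > 1, so H_1 = Z/2.
  H_2: rank ker ∂_2 − rank ∂_3 = (10 − 10) − 0 = 0, and there is no ∂_3, so H_2 = 0.

Hence the Betti numbers are b_0 = 1, b_1 = 0, b_2 = 0.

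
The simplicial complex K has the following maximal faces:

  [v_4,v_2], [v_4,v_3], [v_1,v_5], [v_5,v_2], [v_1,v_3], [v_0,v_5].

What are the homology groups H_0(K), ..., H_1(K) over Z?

H_0 = Z,  H_1 = Z.

Take the total order v_0 < v_1 < v_2 < v_3 < v_4 < v_5 on the vertex set. Then K (dimension 1) consists of the simplices:

  0-simplices (6): [v_0], [v_1], [v_2], [v_3], [v_4], [v_5]
  1-simplices (6): [v_0,v_5], [v_1,v_3], [v_1,v_5], [v_2,v_4], [v_2,v_5], [v_3,v_4]

giving chain groups C_0 ≅ Z^6, C_1 ≅ Z^6.

Boundary ∂_1: C_1 → C_0 sends each edge [p,q] (with p < q) to q − p.
This gives a 6×6 integer matrix of rank 5; reducing to Smith normal form yields diagonal entries (1,1,1,1,1).

Now H_k = ker ∂_k / im ∂_{k+1}, so:

  H_0: rank C_0 − rank ∂_1 = 6 − 5 = 1, and the invariant factors of ∂_1 are all 1, so H_0 ≅ Z.
  H_1: rank ker ∂_1 − rank ∂_2 = (6 − 5) − 0 = 1, and there is no ∂_2, so H_1 ≅ Z.

As a check, the Euler characteristic is 6 − 6 = 0, which agrees with 1 − 1 = 0.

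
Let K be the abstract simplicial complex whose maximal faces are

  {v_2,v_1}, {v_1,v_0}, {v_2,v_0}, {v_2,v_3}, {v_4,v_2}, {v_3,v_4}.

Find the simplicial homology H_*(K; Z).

H_0 ≅ Z,  H_1 ≅ Z^2.

We work with the vertex ordering v_0 < v_1 < v_2 < v_3 < v_4. The simplices of K, each written with vertices in increasing order, are:

  0-simplices (5): [v_0], [v_1], [v_2], [v_3], [v_4]
  1-simplices (6): [v_0,v_1], [v_0,v_2], [v_1,v_2], [v_2,v_3], [v_2,v_4], [v_3,v_4]

so the chain groups are C_0 ≅ Z^5, C_1 ≅ Z^6.

Boundary ∂_1: C_1 → C_0 is given by ∂[p,q] = [q] − [p]. For instance
  ∂[v_0,v_2] = [v_2] − [v_0].
This gives a 5×6 integer matrix of rank 4; reducing to Smith normal form yields diagonal entries (1,1,1,1).

Computing H_k = (kernel of ∂_k) / (image of ∂_{k+1}):

  H_0: rank C_0 − rank ∂_1 = 5 − 4 = 1, and the invariant factors of ∂_1 are all 1, so H_0 = Z.
  H_1: rank ker ∂_1 − rank ∂_2 = (6 − 4) − 0 = 2, and there is no ∂_2, so H_1 = Z^2.

As a check, the Euler characteristic is 5 − 6 = -1, which agrees with 1 − 2 = -1.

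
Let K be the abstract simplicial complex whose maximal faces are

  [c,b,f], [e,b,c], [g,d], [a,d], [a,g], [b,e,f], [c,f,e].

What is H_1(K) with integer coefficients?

Order the vertices as a < b < c < d < e < f < g. Listing each simplex with vertices in this order, K has dimension 2 with simplices:

  0-simplices (7): a, b, c, d, e, f, g
  1-simplices (9): ad, ag, bc, be, bf, ce, cf, dg, ef
  2-simplices (4): bce, bcf, bef, cef

Hence C_0 ≅ Z^7, C_1 ≅ Z^9, C_2 ≅ Z^4.

∂_1: C_1 → C_0 maps an edge to its endpoints' difference, ∂[p,q] = q − p.
The 7×9 boundary matrix has rank 5 and Smith normal form diag(1,1,1,1,1).

∂_2: C_2 → C_1 sends each 2-simplex [p,q,r] to [q,r] − [p,r] + [p,q]. For instance
  ∂bce = ce − be + bc,
  ∂bef = ef − bf + be.
This gives a 9×4 integer matrix of rank 3; reducing to Smith normal form yields diagonal entries (1,1,1).

Computing H_k = (kernel of ∂_k) / (image of ∂_{k+1}):

  H_1: rank ker ∂_1 − rank ∂_2 = (9 − 5) − 3 = 1, and the invariant factors of ∂_2 are all 1, so H_1 = Z.

(K is a triangulation of the disjoint union of the 2-sphere S^2 and the circle S^1.)

H_1 ≅ Z.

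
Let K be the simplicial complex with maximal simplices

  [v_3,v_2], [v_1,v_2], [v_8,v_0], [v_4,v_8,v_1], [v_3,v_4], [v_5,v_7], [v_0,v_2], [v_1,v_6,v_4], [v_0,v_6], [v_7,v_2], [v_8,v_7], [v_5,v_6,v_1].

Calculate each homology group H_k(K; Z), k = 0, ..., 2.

We work with the vertex ordering v_0 < v_1 < v_2 < v_3 < v_4 < v_5 < v_6 < v_7 < v_8. The simplices of K, each written with vertices in increasing order, are:

  0-simplices (9): [v_0], [v_1], [v_2], [v_3], [v_4], [v_5], [v_6], [v_7], [v_8]
  1-simplices (16): (16 of them)
  2-simplices (3): [v_1,v_4,v_6], [v_1,v_4,v_8], [v_1,v_5,v_6]

so the chain groups are C_0 ≅ Z^9, C_1 ≅ Z^16, C_2 ≅ Z^3.

Boundary ∂_1: C_1 → C_0 is given by ∂[p,q] = [q] − [p].
This gives a 9×16 integer matrix of rank 8; reducing to Smith normal form yields diagonal entries (1,1,1,1,1,1,1,1).

∂_2: C_2 → C_1 acts by ∂[p,q,r] = [q,r] − [p,r] + [p,q]. For instance
  ∂[v_1,v_5,v_6] = [v_5,v_6] − [v_1,v_6] + [v_1,v_5],
  ∂[v_1,v_4,v_8] = [v_4,v_8] − [v_1,v_8] + [v_1,v_4].
This gives a 16×3 integer matrix of rank 3; reducing to Smith normal form yields diagonal entries (1,1,1).

Reading off H_k = ker ∂_k / im ∂_{k+1}:

  H_0: rank C_0 − rank ∂_1 = 9 − 8 = 1, and the invariant factors of ∂_1 are all 1, so H_0 = Z.
  H_1: rank ker ∂_1 − rank ∂_2 = (16 − 8) − 3 = 5, and the invariant factors of ∂_2 are all 1, so H_1 = Z^5.
  H_2: rank ker ∂_2 − rank ∂_3 = (3 − 3) − 0 = 0, and there is no ∂_3, so H_2 = 0.

H_0 = Z,  H_1 = Z^5,  H_2 = 0.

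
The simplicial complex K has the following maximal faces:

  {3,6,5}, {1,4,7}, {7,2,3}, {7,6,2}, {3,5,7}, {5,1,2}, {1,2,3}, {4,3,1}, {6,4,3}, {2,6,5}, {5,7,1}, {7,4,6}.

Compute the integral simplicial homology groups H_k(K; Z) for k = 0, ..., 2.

H_0 = Z,  H_1 = Z/2,  H_2 = 0.

Order the vertices as 1 < 2 < 3 < 4 < 5 < 6 < 7. Listing each simplex with vertices in this order, K has dimension 2 with simplices:

  0-simplices (7): [1], [2], [3], [4], [5], [6], [7]
  1-simplices (18): [1,2], [1,3], [1,4], [1,5], [1,7], [2,3], [2,5], [2,6], [2,7], [3,4], [3,5], [3,6], [3,7], [4,6], [4,7], [5,6], [5,7], [6,7]
  2-simplices (12): [1,2,3], [1,2,5], [1,3,4], [1,4,7], [1,5,7], [2,3,7], [2,5,6], [2,6,7], [3,4,6], [3,5,6], [3,5,7], [4,6,7]

so the chain groups are C_0 ≅ Z^7, C_1 ≅ Z^18, C_2 ≅ Z^12.

Boundary ∂_1: C_1 → C_0 sends each edge [p,q] (with p < q) to q − p.
This gives a 7×18 integer matrix of rank 6; reducing to Smith normal form yields diagonal entries (1,1,1,1,1,1).

∂_2: C_2 → C_1 sends each 2-simplex [p,q,r] to [q,r] − [p,r] + [p,q]. For instance
  ∂[2,5,6] = [5,6] − [2,6] + [2,5],
  ∂[1,2,5] = [2,5] − [1,5] + [1,2].
The 18×12 boundary matrix has rank 12 and Smith normal form diag(1,1,1,1,1,1,1,1,1,1,1,2).

From H_k ≅ ker(∂_k) / im(∂_{k+1}) we obtain:

  H_0: rank C_0 − rank ∂_1 = 7 − 6 = 1, and the invariant factors of ∂_1 are all 1, so H_0 = Z.
  H_1: rank ker ∂_1 − rank ∂_2 = (18 − 6) − 12 = 0, and ∂_2 has invariant factor 2 > 1, so H_1 = Z/2.
  H_2: rank ker ∂_2 − rank ∂_3 = (12 − 12) − 0 = 0, and there is no ∂_3, so H_2 = 0.

As a check, the Euler characteristic is 7 − 18 + 12 = 1, which agrees with 1 − 0 + 0 = 1.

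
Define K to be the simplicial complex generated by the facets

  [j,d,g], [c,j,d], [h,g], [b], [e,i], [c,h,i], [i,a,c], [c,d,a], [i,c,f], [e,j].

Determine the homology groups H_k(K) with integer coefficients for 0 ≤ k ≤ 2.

H_0 ≅ Z^2,  H_1 ≅ Z^2,  H_2 = 0.

We work with the vertex ordering a < b < c < d < e < f < g < h < i < j. The simplices of K, each written with vertices in increasing order, are:

  0-simplices (10): a, b, c, d, e, f, g, h, i, j
  1-simplices (16): ac, ad, ai, cd, cf, ch, ci, cj, dg, dj, ei, ej, fi, gh, gj, hi
  2-simplices (6): acd, aci, cdj, cfi, chi, dgj

giving chain groups C_0 ≅ Z^10, C_1 ≅ Z^16, C_2 ≅ Z^6.

Boundary ∂_1: C_1 → C_0 sends each edge [p,q] (with p < q) to q − p. For instance
  ∂ad = d − a.
This gives a 10×16 integer matrix of rank 8; reducing to Smith normal form yields diagonal entries (1,1,1,1,1,1,1,1).

∂_2: C_2 → C_1 sends each 2-simplex [p,q,r] to [q,r] − [p,r] + [p,q]. For instance
  ∂dgj = gj − dj + dg,
  ∂acd = cd − ad + ac.
The 16×6 boundary matrix has rank 6 and Smith normal form diag(1,1,1,1,1,1).

Now H_k = ker ∂_k / im ∂_{k+1}, so:

  H_0: rank C_0 − rank ∂_1 = 10 − 8 = 2, and the invariant factors of ∂_1 are all 1, so H_0 = Z^2.
  H_1: rank ker ∂_1 − rank ∂_2 = (16 − 8) − 6 = 2, and the invariant factors of ∂_2 are all 1, so H_1 = Z^2.
  H_2: rank ker ∂_2 − rank ∂_3 = (6 − 6) − 0 = 0, and there is no ∂_3, so H_2 = 0.

As a check, the Euler characteristic is 10 − 16 + 6 = 0, which agrees with 2 − 2 + 0 = 0.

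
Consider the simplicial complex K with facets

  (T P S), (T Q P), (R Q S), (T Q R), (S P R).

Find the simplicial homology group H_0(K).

H_0 ≅ Z.

K has 5 vertices, 10 edges, 5 triangles.
rank ∂_0 = 0, rank ∂_1 = 4 ⇒ b_0 = 5 − 0 − 4 = 1; all invariant factors of ∂_1 are 1 so no torsion. So H_0 = Z.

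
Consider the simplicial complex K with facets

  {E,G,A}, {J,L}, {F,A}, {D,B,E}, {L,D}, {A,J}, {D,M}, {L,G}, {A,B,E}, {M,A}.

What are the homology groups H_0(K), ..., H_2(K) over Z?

H_0 ≅ Z,  H_1 ≅ Z^3,  H_2 = 0.

K has 9 vertices, 14 edges, 3 triangles.
rank ∂_0 = 0, rank ∂_1 = 8 ⇒ b_0 = 9 − 0 − 8 = 1; all invariant factors of ∂_1 are 1 so no torsion. So H_0 = Z.
rank ∂_1 = 8, rank ∂_2 = 3 ⇒ b_1 = 14 − 8 − 3 = 3; all invariant factors of ∂_2 are 1 so no torsion. So H_1 = Z^3.
rank ∂_2 = 3, rank ∂_3 = 0 ⇒ b_2 = 3 − 3 − 0 = 0. So H_2 = 0.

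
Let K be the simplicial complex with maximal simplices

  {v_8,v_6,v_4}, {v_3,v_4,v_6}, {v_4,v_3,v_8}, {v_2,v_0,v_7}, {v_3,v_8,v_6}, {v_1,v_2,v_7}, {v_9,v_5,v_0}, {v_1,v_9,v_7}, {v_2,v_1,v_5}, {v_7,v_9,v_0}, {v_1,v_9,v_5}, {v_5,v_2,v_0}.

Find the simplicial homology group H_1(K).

H_1 ≅ 0.

Fix the vertex order v_0 < v_1 < v_2 < v_3 < v_4 < v_5 < v_6 < v_7 < v_8 < v_9 and write every simplex with vertices in increasing order. Then dim K = 2 and the simplices of K are:

  0-simplices (10): [v_0], [v_1], [v_2], [v_3], [v_4], [v_5], [v_6], [v_7], [v_8], [v_9]
  1-simplices (18): (18 of them)
  2-simplices (12): (12 of them)

giving chain groups C_0 ≅ Z^10, C_1 ≅ Z^18, C_2 ≅ Z^12.

∂_1: C_1 → C_0 sends each edge [p,q] (with p < q) to q − p.
This gives a 10×18 integer matrix of rank 8; reducing to Smith normal form yields diagonal entries (1,1,1,1,1,1,1,1).

Boundary ∂_2: C_2 → C_1 maps a triangle to the signed sum of its edges. For instance
  ∂[v_3,v_4,v_6] = [v_4,v_6] − [v_3,v_6] + [v_3,v_4],
  ∂[v_3,v_6,v_8] = [v_6,v_8] − [v_3,v_8] + [v_3,v_6].
As a 18×12 matrix over Z this has rank 10, with invariant factors (1,1,1,1,1,1,1,1,1,1).

Computing H_k = (kernel of ∂_k) / (image of ∂_{k+1}):

  H_1: rank ker ∂_1 − rank ∂_2 = (18 − 8) − 10 = 0, and the invariant factors of ∂_2 are all 1, so H_1 ≅ 0.

(K is a triangulation of the disjoint union of the 2-sphere S^2 and the 2-sphere S^2.)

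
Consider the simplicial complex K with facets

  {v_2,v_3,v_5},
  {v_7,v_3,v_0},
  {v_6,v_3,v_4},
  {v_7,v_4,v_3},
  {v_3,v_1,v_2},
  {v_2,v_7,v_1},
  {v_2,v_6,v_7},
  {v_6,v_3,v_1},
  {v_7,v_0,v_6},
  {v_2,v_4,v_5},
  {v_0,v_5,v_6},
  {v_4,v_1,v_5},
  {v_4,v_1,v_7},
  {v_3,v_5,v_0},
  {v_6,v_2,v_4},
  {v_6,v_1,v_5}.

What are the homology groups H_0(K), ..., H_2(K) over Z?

H_0 ≅ Z,  H_1 ≅ Z^2,  H_2 ≅ Z.

Order the vertices as v_0 < v_1 < v_2 < v_3 < v_4 < v_5 < v_6 < v_7. Listing each simplex with vertices in this order, K has dimension 2 with simplices:

  0-simplices (8): [v_0], [v_1], [v_2], [v_3], [v_4], [v_5], [v_6], [v_7]
  1-simplices (24): (24 of them)
  2-simplices (16): (16 of them)

so the chain groups are C_0 ≅ Z^8, C_1 ≅ Z^24, C_2 ≅ Z^16.

The boundary map ∂_1: C_1 → C_0 is given by ∂[p,q] = [q] − [p]. For instance
  ∂[v_1,v_7] = [v_7] − [v_1].
This gives a 8×24 integer matrix of rank 7; reducing to Smith normal form yields diagonal entries (1,1,1,1,1,1,1).

The boundary map ∂_2: C_2 → C_1 acts by ∂[p,q,r] = [q,r] − [p,r] + [p,q]. For instance
  ∂[v_2,v_4,v_5] = [v_4,v_5] − [v_2,v_5] + [v_2,v_4],
  ∂[v_2,v_4,v_6] = [v_4,v_6] − [v_2,v_6] + [v_2,v_4].
The 24×16 boundary matrix has rank 15 and Smith normal form diag(1,1,1,1,1,1,1,1,1,1,1,1,1,1,1).

Now H_k = ker ∂_k / im ∂_{k+1}, so:

  H_0: rank C_0 − rank ∂_1 = 8 − 7 = 1, and the invariant factors of ∂_1 are all 1, so H_0 ≅ Z.
  H_1: rank ker ∂_1 − rank ∂_2 = (24 − 7) − 15 = 2, and the invariant factors of ∂_2 are all 1, so H_1 ≅ Z^2.
  H_2: rank ker ∂_2 − rank ∂_3 = (16 − 15) − 0 = 1, and there is no ∂_3, so H_2 ≅ Z.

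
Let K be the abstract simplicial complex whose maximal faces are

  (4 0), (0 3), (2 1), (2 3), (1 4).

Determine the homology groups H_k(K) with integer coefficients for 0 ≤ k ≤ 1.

H_0 ≅ Z,  H_1 ≅ Z.

Take the total order 0 < 1 < 2 < 3 < 4 on the vertex set. Then K (dimension 1) consists of the simplices:

  0-simplices (5): [0], [1], [2], [3], [4]
  1-simplices (5): [0,3], [0,4], [1,2], [1,4], [2,3]

so the chain groups are C_0 ≅ Z^5, C_1 ≅ Z^5.

The boundary map ∂_1: C_1 → C_0 maps an edge to its endpoints' difference, ∂[p,q] = q − p. For instance
  ∂[1,2] = [2] − [1].
The resulting 5×5 matrix has rank 4, and its Smith normal form has invariant factors (1,1,1,1).

Computing H_k = (kernel of ∂_k) / (image of ∂_{k+1}):

  H_0: rank C_0 − rank ∂_1 = 5 − 4 = 1, and the invariant factors of ∂_1 are all 1, so H_0 ≅ Z.
  H_1: rank ker ∂_1 − rank ∂_2 = (5 − 4) − 0 = 1, and there is no ∂_2, so H_1 ≅ Z.

As a check, the Euler characteristic is 5 − 5 = 0, which agrees with 1 − 1 = 0.
(K is a triangulation of the circle S^1.)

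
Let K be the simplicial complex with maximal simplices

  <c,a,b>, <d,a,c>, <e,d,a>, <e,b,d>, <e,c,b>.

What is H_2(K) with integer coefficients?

H_2 ≅ 0.

Order the vertices as a < b < c < d < e. Listing each simplex with vertices in this order, K has dimension 2 with simplices:

  0-simplices (5): a, b, c, d, e
  1-simplices (10): ab, ac, ad, ae, bc, bd, be, cd, ce, de
  2-simplices (5): abc, acd, ade, bce, bde

so the chain groups are C_0 ≅ Z^5, C_1 ≅ Z^10, C_2 ≅ Z^5.

∂_1: C_1 → C_0 is given by ∂[p,q] = [q] − [p]. For instance
  ∂ac = c − a.
As a 5×10 matrix over Z this has rank 4, with invariant factors (1,1,1,1).

∂_2: C_2 → C_1 sends each 2-simplex [p,q,r] to [q,r] − [p,r] + [p,q]. For instance
  ∂ade = de − ae + ad,
  ∂acd = cd − ad + ac.
This gives a 10×5 integer matrix of rank 5; reducing to Smith normal form yields diagonal entries (1,1,1,1,1).

Now H_k = ker ∂_k / im ∂_{k+1}, so:

  H_2: rank ker ∂_2 − rank ∂_3 = (5 − 5) − 0 = 0, and there is no ∂_3, so H_2 = 0.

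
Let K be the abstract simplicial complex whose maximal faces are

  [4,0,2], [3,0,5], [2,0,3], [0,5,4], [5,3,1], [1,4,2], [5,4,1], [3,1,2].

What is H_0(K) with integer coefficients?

Take the total order 0 < 1 < 2 < 3 < 4 < 5 on the vertex set. Then K (dimension 2) consists of the simplices:

  0-simplices (6): [0], [1], [2], [3], [4], [5]
  1-simplices (12): [0,2], [0,3], [0,4], [0,5], [1,2], [1,3], [1,4], [1,5], [2,3], [2,4], [3,5], [4,5]
  2-simplices (8): [0,2,3], [0,2,4], [0,3,5], [0,4,5], [1,2,3], [1,2,4], [1,3,5], [1,4,5]

so the chain groups are C_0 ≅ Z^6, C_1 ≅ Z^12, C_2 ≅ Z^8.

∂_1: C_1 → C_0 sends each edge [p,q] (with p < q) to q − p.
As a 6×12 matrix over Z this has rank 5, with invariant factors (1,1,1,1,1).

Boundary ∂_2: C_2 → C_1 acts by ∂[p,q,r] = [q,r] − [p,r] + [p,q]. For instance
  ∂[0,3,5] = [3,5] − [0,5] + [0,3],
  ∂[0,2,3] = [2,3] − [0,3] + [0,2].
This gives a 12×8 integer matrix of rank 7; reducing to Smith normal form yields diagonal entries (1,1,1,1,1,1,1).

From H_k ≅ ker(∂_k) / im(∂_{k+1}) we obtain:

  H_0: rank C_0 − rank ∂_1 = 6 − 5 = 1, and the invariant factors of ∂_1 are all 1, so H_0 ≅ Z.

H_0 = Z.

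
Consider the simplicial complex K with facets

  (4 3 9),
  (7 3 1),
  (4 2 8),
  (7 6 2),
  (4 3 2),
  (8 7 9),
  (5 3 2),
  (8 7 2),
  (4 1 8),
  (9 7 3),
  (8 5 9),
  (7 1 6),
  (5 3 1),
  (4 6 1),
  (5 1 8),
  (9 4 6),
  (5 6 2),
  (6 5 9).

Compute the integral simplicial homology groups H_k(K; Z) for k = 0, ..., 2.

H_0 ≅ Z,  H_1 ≅ Z^2,  H_2 ≅ Z.

We work with the vertex ordering 1 < 2 < 3 < 4 < 5 < 6 < 7 < 8 < 9. The simplices of K, each written with vertices in increasing order, are:

  0-simplices (9): [1], [2], [3], [4], [5], [6], [7], [8], [9]
  1-simplices (27): (27 of them)
  2-simplices (18): [1,3,5], [1,3,7], [1,4,6], [1,4,8], [1,5,8], [1,6,7], [2,3,4], [2,3,5], [2,4,8], [2,5,6], [2,6,7], [2,7,8], [3,4,9], [3,7,9], [4,6,9], [5,6,9], [5,8,9], [7,8,9]

giving chain groups C_0 ≅ Z^9, C_1 ≅ Z^27, C_2 ≅ Z^18.

∂_1: C_1 → C_0 sends each edge [p,q] (with p < q) to q − p. For instance
  ∂[2,7] = [7] − [2].
As a 9×27 matrix over Z this has rank 8, with invariant factors (1,1,1,1,1,1,1,1).

∂_2: C_2 → C_1 acts by ∂[p,q,r] = [q,r] − [p,r] + [p,q]. For instance
  ∂[2,3,4] = [3,4] − [2,4] + [2,3],
  ∂[3,4,9] = [4,9] − [3,9] + [3,4].
As a 27×18 matrix over Z this has rank 17, with invariant factors (1,1,1,1,1,1,1,1,1,1,1,1,1,1,1,1,1).

Reading off H_k = ker ∂_k / im ∂_{k+1}:

  H_0: rank C_0 − rank ∂_1 = 9 − 8 = 1, and the invariant factors of ∂_1 are all 1, so H_0 ≅ Z.
  H_1: rank ker ∂_1 − rank ∂_2 = (27 − 8) − 17 = 2, and the invariant factors of ∂_2 are all 1, so H_1 ≅ Z^2.
  H_2: rank ker ∂_2 − rank ∂_3 = (18 − 17) − 0 = 1, and there is no ∂_3, so H_2 ≅ Z.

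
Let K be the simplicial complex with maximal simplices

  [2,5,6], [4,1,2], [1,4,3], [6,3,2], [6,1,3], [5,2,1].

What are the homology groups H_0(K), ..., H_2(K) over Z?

H_0 = Z,  H_1 = Z,  H_2 = 0.

Order the vertices as 1 < 2 < 3 < 4 < 5 < 6. Listing each simplex with vertices in this order, K has dimension 2 with simplices:

  0-simplices (6): [1], [2], [3], [4], [5], [6]
  1-simplices (12): [1,2], [1,3], [1,4], [1,5], [1,6], [2,3], [2,4], [2,5], [2,6], [3,4], [3,6], [5,6]
  2-simplices (6): [1,2,4], [1,2,5], [1,3,4], [1,3,6], [2,3,6], [2,5,6]

giving chain groups C_0 ≅ Z^6, C_1 ≅ Z^12, C_2 ≅ Z^6.

The boundary map ∂_1: C_1 → C_0 maps an edge to its endpoints' difference, ∂[p,q] = q − p. For instance
  ∂[5,6] = [6] − [5].
The resulting 6×12 matrix has rank 5, and its Smith normal form has invariant factors (1,1,1,1,1).

∂_2: C_2 → C_1 acts by ∂[p,q,r] = [q,r] − [p,r] + [p,q]. For instance
  ∂[1,3,4] = [3,4] − [1,4] + [1,3],
  ∂[2,5,6] = [5,6] − [2,6] + [2,5].
As a 12×6 matrix over Z this has rank 6, with invariant factors (1,1,1,1,1,1).

Now H_k = ker ∂_k / im ∂_{k+1}, so:

  H_0: rank C_0 − rank ∂_1 = 6 − 5 = 1, and the invariant factors of ∂_1 are all 1, so H_0 ≅ Z.
  H_1: rank ker ∂_1 − rank ∂_2 = (12 − 5) − 6 = 1, and the invariant factors of ∂_2 are all 1, so H_1 ≅ Z.
  H_2: rank ker ∂_2 − rank ∂_3 = (6 − 6) − 0 = 0, and there is no ∂_3, so H_2 ≅ 0.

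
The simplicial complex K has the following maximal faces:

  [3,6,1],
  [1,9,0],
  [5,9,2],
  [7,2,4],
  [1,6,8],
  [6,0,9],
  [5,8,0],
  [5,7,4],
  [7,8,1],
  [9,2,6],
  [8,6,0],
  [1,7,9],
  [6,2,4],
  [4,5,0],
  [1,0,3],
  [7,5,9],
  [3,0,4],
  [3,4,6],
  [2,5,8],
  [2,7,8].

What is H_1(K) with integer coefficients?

H_1 = Z ⊕ Z_2.

Order the vertices as 0 < 1 < 2 < 3 < 4 < 5 < 6 < 7 < 8 < 9. Listing each simplex with vertices in this order, K has dimension 2 with simplices:

  0-simplices (10): [0], [1], [2], [3], [4], [5], [6], [7], [8], [9]
  1-simplices (30): (30 of them)
  2-simplices (20): (20 of them)

so the chain groups are C_0 ≅ Z^10, C_1 ≅ Z^30, C_2 ≅ Z^20.

∂_1: C_1 → C_0 is given by ∂[p,q] = [q] − [p].
The resulting 10×30 matrix has rank 9, and its Smith normal form has invariant factors (1,1,1,1,1,1,1,1,1).

Boundary ∂_2: C_2 → C_1 acts by ∂[p,q,r] = [q,r] − [p,r] + [p,q]. For instance
  ∂[0,1,9] = [1,9] − [0,9] + [0,1],
  ∂[2,5,9] = [5,9] − [2,9] + [2,5].
This gives a 30×20 integer matrix of rank 20; reducing to Smith normal form yields diagonal entries (1,1,1,1,1,1,1,1,1,1,1,1,1,1,1,1,1,1,1,2).

Now H_k = ker ∂_k / im ∂_{k+1}, so:

  H_1: rank ker ∂_1 − rank ∂_2 = (30 − 9) − 20 = 1, and ∂_2 has invariant factor 2 > 1, so H_1 = Z ⊕ Z_2.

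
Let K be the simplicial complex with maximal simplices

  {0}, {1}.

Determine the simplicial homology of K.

H_0 = Z^2.

Order the vertices as 0 < 1. Listing each simplex with vertices in this order, K has dimension 0 with simplices:

  0-simplices (2): [0], [1]

so the chain groups are C_0 ≅ Z^2.

Computing H_k = (kernel of ∂_k) / (image of ∂_{k+1}):

  H_0: rank C_0 − rank ∂_1 = 2 − 0 = 2, and there is no ∂_1, so H_0 = Z^2.

(K is a triangulation of a set of 2 points.)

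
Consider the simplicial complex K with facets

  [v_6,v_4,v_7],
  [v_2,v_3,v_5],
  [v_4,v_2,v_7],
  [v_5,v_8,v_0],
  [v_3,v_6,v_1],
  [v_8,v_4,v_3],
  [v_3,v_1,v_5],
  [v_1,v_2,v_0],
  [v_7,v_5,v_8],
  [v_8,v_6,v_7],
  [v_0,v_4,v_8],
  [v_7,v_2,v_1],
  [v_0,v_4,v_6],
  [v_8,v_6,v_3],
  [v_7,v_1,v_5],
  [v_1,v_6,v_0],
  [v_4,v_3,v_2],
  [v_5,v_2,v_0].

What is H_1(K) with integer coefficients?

H_1 = Z ⊕ Z/2.

Fix the vertex order v_0 < v_1 < v_2 < v_3 < v_4 < v_5 < v_6 < v_7 < v_8 and write every simplex with vertices in increasing order. Then dim K = 2 and the simplices of K are:

  0-simplices (9): [v_0], [v_1], [v_2], [v_3], [v_4], [v_5], [v_6], [v_7], [v_8]
  1-simplices (27): (27 of them)
  2-simplices (18): (18 of them)

Hence C_0 ≅ Z^9, C_1 ≅ Z^27, C_2 ≅ Z^18.

∂_1: C_1 → C_0 maps an edge to its endpoints' difference, ∂[p,q] = q − p. For instance
  ∂[v_6,v_8] = [v_8] − [v_6].
The 9×27 boundary matrix has rank 8 and Smith normal form diag(1,1,1,1,1,1,1,1).

Boundary ∂_2: C_2 → C_1 sends each 2-simplex [p,q,r] to [q,r] − [p,r] + [p,q]. For instance
  ∂[v_1,v_3,v_5] = [v_3,v_5] − [v_1,v_5] + [v_1,v_3],
  ∂[v_0,v_4,v_6] = [v_4,v_6] − [v_0,v_6] + [v_0,v_4].
The resulting 27×18 matrix has rank 18, and its Smith normal form has invariant factors (1,1,1,1,1,1,1,1,1,1,1,1,1,1,1,1,1,2).

Now H_k = ker ∂_k / im ∂_{k+1}, so:

  H_1: rank ker ∂_1 − rank ∂_2 = (27 − 8) − 18 = 1, and ∂_2 has invariant factor 2 > 1, so H_1 = Z ⊕ Z/2.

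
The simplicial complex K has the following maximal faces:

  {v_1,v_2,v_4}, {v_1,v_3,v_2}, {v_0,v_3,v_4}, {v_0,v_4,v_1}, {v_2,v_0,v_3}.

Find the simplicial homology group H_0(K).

We work with the vertex ordering v_0 < v_1 < v_2 < v_3 < v_4. The simplices of K, each written with vertices in increasing order, are:

  0-simplices (5): [v_0], [v_1], [v_2], [v_3], [v_4]
  1-simplices (10): [v_0,v_1], [v_0,v_2], [v_0,v_3], [v_0,v_4], [v_1,v_2], [v_1,v_3], [v_1,v_4], [v_2,v_3], [v_2,v_4], [v_3,v_4]
  2-simplices (5): [v_0,v_1,v_4], [v_0,v_2,v_3], [v_0,v_3,v_4], [v_1,v_2,v_3], [v_1,v_2,v_4]

giving chain groups C_0 ≅ Z^5, C_1 ≅ Z^10, C_2 ≅ Z^5.

Boundary ∂_1: C_1 → C_0 is given by ∂[p,q] = [q] − [p]. For instance
  ∂[v_0,v_4] = [v_4] − [v_0].
As a 5×10 matrix over Z this has rank 4, with invariant factors (1,1,1,1).

∂_2: C_2 → C_1 acts by ∂[p,q,r] = [q,r] − [p,r] + [p,q]. For instance
  ∂[v_0,v_2,v_3] = [v_2,v_3] − [v_0,v_3] + [v_0,v_2],
  ∂[v_0,v_1,v_4] = [v_1,v_4] − [v_0,v_4] + [v_0,v_1].
The resulting 10×5 matrix has rank 5, and its Smith normal form has invariant factors (1,1,1,1,1).

From H_k ≅ ker(∂_k) / im(∂_{k+1}) we obtain:

  H_0: rank C_0 − rank ∂_1 = 5 − 4 = 1, and the invariant factors of ∂_1 are all 1, so H_0 = Z.

H_0 = Z.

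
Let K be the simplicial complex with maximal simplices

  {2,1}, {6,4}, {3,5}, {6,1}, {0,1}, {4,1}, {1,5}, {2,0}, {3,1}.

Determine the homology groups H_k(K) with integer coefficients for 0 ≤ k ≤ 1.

H_0 ≅ Z,  H_1 ≅ Z^3.

We work with the vertex ordering 0 < 1 < 2 < 3 < 4 < 5 < 6. The simplices of K, each written with vertices in increasing order, are:

  0-simplices (7): [0], [1], [2], [3], [4], [5], [6]
  1-simplices (9): [0,1], [0,2], [1,2], [1,3], [1,4], [1,5], [1,6], [3,5], [4,6]

giving chain groups C_0 ≅ Z^7, C_1 ≅ Z^9.

∂_1: C_1 → C_0 is given by ∂[p,q] = [q] − [p]. For instance
  ∂[0,1] = [1] − [0].
As a 7×9 matrix over Z this has rank 6, with invariant factors (1,1,1,1,1,1).

Computing H_k = (kernel of ∂_k) / (image of ∂_{k+1}):

  H_0: rank C_0 − rank ∂_1 = 7 − 6 = 1, and the invariant factors of ∂_1 are all 1, so H_0 = Z.
  H_1: rank ker ∂_1 − rank ∂_2 = (9 − 6) − 0 = 3, and there is no ∂_2, so H_1 = Z^3.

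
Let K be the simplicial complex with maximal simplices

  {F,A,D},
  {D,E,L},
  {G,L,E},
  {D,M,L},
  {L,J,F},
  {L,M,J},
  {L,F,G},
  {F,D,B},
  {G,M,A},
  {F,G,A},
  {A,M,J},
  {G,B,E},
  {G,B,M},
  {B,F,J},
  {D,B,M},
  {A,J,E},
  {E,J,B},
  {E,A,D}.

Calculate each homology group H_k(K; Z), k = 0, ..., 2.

H_0 ≅ Z,  H_1 ≅ Z^2,  H_2 ≅ Z.

K has 9 vertices, 27 edges, 18 triangles.
rank ∂_0 = 0, rank ∂_1 = 8 ⇒ b_0 = 9 − 0 − 8 = 1; all invariant factors of ∂_1 are 1 so no torsion. So H_0 = Z.
rank ∂_1 = 8, rank ∂_2 = 17 ⇒ b_1 = 27 − 8 − 17 = 2; all invariant factors of ∂_2 are 1 so no torsion. So H_1 = Z^2.
rank ∂_2 = 17, rank ∂_3 = 0 ⇒ b_2 = 18 − 17 − 0 = 1. So H_2 = Z.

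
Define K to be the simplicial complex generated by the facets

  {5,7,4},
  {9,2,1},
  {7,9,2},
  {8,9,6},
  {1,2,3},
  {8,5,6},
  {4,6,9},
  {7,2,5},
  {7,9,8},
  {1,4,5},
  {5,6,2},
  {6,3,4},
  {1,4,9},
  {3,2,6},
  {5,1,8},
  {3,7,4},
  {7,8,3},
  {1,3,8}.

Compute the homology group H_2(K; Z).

H_2 ≅ Z.

Fix the vertex order 1 < 2 < 3 < 4 < 5 < 6 < 7 < 8 < 9 and write every simplex with vertices in increasing order. Then dim K = 2 and the simplices of K are:

  0-simplices (9): [1], [2], [3], [4], [5], [6], [7], [8], [9]
  1-simplices (27): (27 of them)
  2-simplices (18): [1,2,3], [1,2,9], [1,3,8], [1,4,5], [1,4,9], [1,5,8], [2,3,6], [2,5,6], [2,5,7], [2,7,9], [3,4,6], [3,4,7], [3,7,8], [4,5,7], [4,6,9], [5,6,8], [6,8,9], [7,8,9]

Hence C_0 ≅ Z^9, C_1 ≅ Z^27, C_2 ≅ Z^18.

∂_1: C_1 → C_0 is given by ∂[p,q] = [q] − [p]. For instance
  ∂[3,7] = [7] − [3].
The 9×27 boundary matrix has rank 8 and Smith normal form diag(1,1,1,1,1,1,1,1).

Boundary ∂_2: C_2 → C_1 maps a triangle to the signed sum of its edges. For instance
  ∂[2,5,6] = [5,6] − [2,6] + [2,5],
  ∂[1,2,9] = [2,9] − [1,9] + [1,2].
As a 27×18 matrix over Z this has rank 17, with invariant factors (1,1,1,1,1,1,1,1,1,1,1,1,1,1,1,1,1).

From H_k ≅ ker(∂_k) / im(∂_{k+1}) we obtain:

  H_2: rank ker ∂_2 − rank ∂_3 = (18 − 17) − 0 = 1, and there is no ∂_3, so H_2 = Z.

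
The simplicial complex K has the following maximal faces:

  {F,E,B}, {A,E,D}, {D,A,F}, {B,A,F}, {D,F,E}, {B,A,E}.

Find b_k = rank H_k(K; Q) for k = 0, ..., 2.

b_0 = 1, b_1 = 0, b_2 = 1.

Order the vertices as A < B < D < E < F. Listing each simplex with vertices in this order, K has dimension 2 with simplices:

  0-simplices (5): A, B, D, E, F
  1-simplices (9): AB, AD, AE, AF, BE, BF, DE, DF, EF
  2-simplices (6): ABE, ABF, ADE, ADF, BEF, DEF

giving chain groups C_0 ≅ Z^5, C_1 ≅ Z^9, C_2 ≅ Z^6.

Boundary ∂_1: C_1 → C_0 is given by ∂[p,q] = [q] − [p]. For instance
  ∂BF = F − B.
As a 5×9 matrix over Z this has rank 4, with invariant factors (1,1,1,1).

Boundary ∂_2: C_2 → C_1 maps a triangle to the signed sum of its edges. For instance
  ∂BEF = EF − BF + BE,
  ∂ADF = DF − AF + AD.
The 9×6 boundary matrix has rank 5 and Smith normal form diag(1,1,1,1,1).

Computing H_k = (kernel of ∂_k) / (image of ∂_{k+1}):

  H_0: rank C_0 − rank ∂_1 = 5 − 4 = 1, and the invariant factors of ∂_1 are all 1, so H_0 ≅ Z.
  H_1: rank ker ∂_1 − rank ∂_2 = (9 − 4) − 5 = 0, and the invariant factors of ∂_2 are all 1, so H_1 ≅ 0.
  H_2: rank ker ∂_2 − rank ∂_3 = (6 − 5) − 0 = 1, and there is no ∂_3, so H_2 ≅ Z.

(K is a triangulation of the 2-sphere S^2.)

Hence the Betti numbers are b_0 = 1, b_1 = 0, b_2 = 1.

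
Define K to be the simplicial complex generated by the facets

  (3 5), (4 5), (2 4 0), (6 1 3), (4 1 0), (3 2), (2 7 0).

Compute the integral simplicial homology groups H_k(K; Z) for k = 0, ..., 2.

We work with the vertex ordering 0 < 1 < 2 < 3 < 4 < 5 < 6 < 7. The simplices of K, each written with vertices in increasing order, are:

  0-simplices (8): [0], [1], [2], [3], [4], [5], [6], [7]
  1-simplices (13): [0,1], [0,2], [0,4], [0,7], [1,3], [1,4], [1,6], [2,3], [2,4], [2,7], [3,5], [3,6], [4,5]
  2-simplices (4): [0,1,4], [0,2,4], [0,2,7], [1,3,6]

so the chain groups are C_0 ≅ Z^8, C_1 ≅ Z^13, C_2 ≅ Z^4.

Boundary ∂_1: C_1 → C_0 is given by ∂[p,q] = [q] − [p].
The 8×13 boundary matrix has rank 7 and Smith normal form diag(1,1,1,1,1,1,1).

The boundary map ∂_2: C_2 → C_1 sends each 2-simplex [p,q,r] to [q,r] − [p,r] + [p,q]. For instance
  ∂[0,2,7] = [2,7] − [0,7] + [0,2],
  ∂[0,2,4] = [2,4] − [0,4] + [0,2].
The resulting 13×4 matrix has rank 4, and its Smith normal form has invariant factors (1,1,1,1).

Computing H_k = (kernel of ∂_k) / (image of ∂_{k+1}):

  H_0: rank C_0 − rank ∂_1 = 8 − 7 = 1, and the invariant factors of ∂_1 are all 1, so H_0 = Z.
  H_1: rank ker ∂_1 − rank ∂_2 = (13 − 7) − 4 = 2, and the invariant factors of ∂_2 are all 1, so H_1 = Z^2.
  H_2: rank ker ∂_2 − rank ∂_3 = (4 − 4) − 0 = 0, and there is no ∂_3, so H_2 = 0.

As a check, the Euler characteristic is 8 − 13 + 4 = -1, which agrees with 1 − 2 + 0 = -1.

H_0 ≅ Z,  H_1 ≅ Z^2,  H_2 = 0.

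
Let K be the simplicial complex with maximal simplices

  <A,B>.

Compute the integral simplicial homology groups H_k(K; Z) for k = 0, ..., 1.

H_0 ≅ Z,  H_1 = 0.

Order the vertices as A < B. Listing each simplex with vertices in this order, K has dimension 1 with simplices:

  0-simplices (2): A, B
  1-simplices (1): AB

Hence C_0 ≅ Z^2, C_1 ≅ Z^1.

∂_1: C_1 → C_0 sends each edge [p,q] (with p < q) to q − p. For instance
  ∂AB = B − A.
This gives a 2×1 integer matrix of rank 1; reducing to Smith normal form yields diagonal entries (1).

Computing H_k = (kernel of ∂_k) / (image of ∂_{k+1}):

  H_0: rank C_0 − rank ∂_1 = 2 − 1 = 1, and the invariant factors of ∂_1 are all 1, so H_0 = Z.
  H_1: rank ker ∂_1 − rank ∂_2 = (1 − 1) − 0 = 0, and there is no ∂_2, so H_1 = 0.

(K is a triangulation of the 1-simplex.)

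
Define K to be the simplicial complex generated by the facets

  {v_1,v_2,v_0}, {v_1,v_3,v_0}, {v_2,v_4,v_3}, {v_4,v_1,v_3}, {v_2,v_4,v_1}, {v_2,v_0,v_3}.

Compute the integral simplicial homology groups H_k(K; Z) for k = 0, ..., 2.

We work with the vertex ordering v_0 < v_1 < v_2 < v_3 < v_4. The simplices of K, each written with vertices in increasing order, are:

  0-simplices (5): [v_0], [v_1], [v_2], [v_3], [v_4]
  1-simplices (9): [v_0,v_1], [v_0,v_2], [v_0,v_3], [v_1,v_2], [v_1,v_3], [v_1,v_4], [v_2,v_3], [v_2,v_4], [v_3,v_4]
  2-simplices (6): [v_0,v_1,v_2], [v_0,v_1,v_3], [v_0,v_2,v_3], [v_1,v_2,v_4], [v_1,v_3,v_4], [v_2,v_3,v_4]

giving chain groups C_0 ≅ Z^5, C_1 ≅ Z^9, C_2 ≅ Z^6.

∂_1: C_1 → C_0 is given by ∂[p,q] = [q] − [p].
This gives a 5×9 integer matrix of rank 4; reducing to Smith normal form yields diagonal entries (1,1,1,1).

Boundary ∂_2: C_2 → C_1 maps a triangle to the signed sum of its edges. For instance
  ∂[v_0,v_2,v_3] = [v_2,v_3] − [v_0,v_3] + [v_0,v_2],
  ∂[v_1,v_2,v_4] = [v_2,v_4] − [v_1,v_4] + [v_1,v_2].
The 9×6 boundary matrix has rank 5 and Smith normal form diag(1,1,1,1,1).

Now H_k = ker ∂_k / im ∂_{k+1}, so:

  H_0: rank C_0 − rank ∂_1 = 5 − 4 = 1, and the invariant factors of ∂_1 are all 1, so H_0 ≅ Z.
  H_1: rank ker ∂_1 − rank ∂_2 = (9 − 4) − 5 = 0, and the invariant factors of ∂_2 are all 1, so H_1 ≅ 0.
  H_2: rank ker ∂_2 − rank ∂_3 = (6 − 5) − 0 = 1, and there is no ∂_3, so H_2 ≅ Z.

H_0 ≅ Z,  H_1 = 0,  H_2 ≅ Z.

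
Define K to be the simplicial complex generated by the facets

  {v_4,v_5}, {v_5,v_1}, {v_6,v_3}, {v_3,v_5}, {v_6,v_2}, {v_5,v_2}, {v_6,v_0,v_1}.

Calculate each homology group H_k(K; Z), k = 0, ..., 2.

Order the vertices as v_0 < v_1 < v_2 < v_3 < v_4 < v_5 < v_6. Listing each simplex with vertices in this order, K has dimension 2 with simplices:

  0-simplices (7): [v_0], [v_1], [v_2], [v_3], [v_4], [v_5], [v_6]
  1-simplices (9): [v_0,v_1], [v_0,v_6], [v_1,v_5], [v_1,v_6], [v_2,v_5], [v_2,v_6], [v_3,v_5], [v_3,v_6], [v_4,v_5]
  2-simplices (1): [v_0,v_1,v_6]

giving chain groups C_0 ≅ Z^7, C_1 ≅ Z^9, C_2 ≅ Z^1.

Boundary ∂_1: C_1 → C_0 sends each edge [p,q] (with p < q) to q − p. For instance
  ∂[v_3,v_6] = [v_6] − [v_3].
The resulting 7×9 matrix has rank 6, and its Smith normal form has invariant factors (1,1,1,1,1,1).

∂_2: C_2 → C_1 acts by ∂[p,q,r] = [q,r] − [p,r] + [p,q]. For instance
  ∂[v_0,v_1,v_6] = [v_1,v_6] − [v_0,v_6] + [v_0,v_1].
The resulting 9×1 matrix has rank 1, and its Smith normal form has invariant factors (1).

Computing H_k = (kernel of ∂_k) / (image of ∂_{k+1}):

  H_0: rank C_0 − rank ∂_1 = 7 − 6 = 1, and the invariant factors of ∂_1 are all 1, so H_0 = Z.
  H_1: rank ker ∂_1 − rank ∂_2 = (9 − 6) − 1 = 2, and the invariant factors of ∂_2 are all 1, so H_1 = Z^2.
  H_2: rank ker ∂_2 − rank ∂_3 = (1 − 1) − 0 = 0, and there is no ∂_3, so H_2 = 0.

As a check, the Euler characteristic is 7 − 9 + 1 = -1, which agrees with 1 − 2 + 0 = -1.

H_0 ≅ Z,  H_1 ≅ Z^2,  H_2 = 0.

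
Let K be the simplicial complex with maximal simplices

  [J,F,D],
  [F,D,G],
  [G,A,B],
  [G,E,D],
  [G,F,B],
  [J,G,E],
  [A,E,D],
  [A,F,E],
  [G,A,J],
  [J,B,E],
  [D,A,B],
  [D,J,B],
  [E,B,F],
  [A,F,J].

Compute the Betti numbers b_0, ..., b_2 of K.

Take the total order A < B < D < E < F < G < J on the vertex set. Then K (dimension 2) consists of the simplices:

  0-simplices (7): A, B, D, E, F, G, J
  1-simplices (21): AB, AD, AE, AF, AG, AJ, BD, BE, BF, BG, BJ, DE, DF, DG, DJ, EF, EG, EJ, FG, FJ, GJ
  2-simplices (14): ABD, ABG, ADE, AEF, AFJ, AGJ, BDJ, BEF, BEJ, BFG, DEG, DFG, DFJ, EGJ

so the chain groups are C_0 ≅ Z^7, C_1 ≅ Z^21, C_2 ≅ Z^14.

∂_1: C_1 → C_0 is given by ∂[p,q] = [q] − [p]. For instance
  ∂BF = F − B.
The resulting 7×21 matrix has rank 6, and its Smith normal form has invariant factors (1,1,1,1,1,1).

The boundary map ∂_2: C_2 → C_1 sends each 2-simplex [p,q,r] to [q,r] − [p,r] + [p,q]. For instance
  ∂ABG = BG − AG + AB,
  ∂ABD = BD − AD + AB.
As a 21×14 matrix over Z this has rank 13, with invariant factors (1,1,1,1,1,1,1,1,1,1,1,1,1).

Computing H_k = (kernel of ∂_k) / (image of ∂_{k+1}):

  H_0: rank C_0 − rank ∂_1 = 7 − 6 = 1, and the invariant factors of ∂_1 are all 1, so H_0 = Z.
  H_1: rank ker ∂_1 − rank ∂_2 = (21 − 6) − 13 = 2, and the invariant factors of ∂_2 are all 1, so H_1 = Z^2.
  H_2: rank ker ∂_2 − rank ∂_3 = (14 − 13) − 0 = 1, and there is no ∂_3, so H_2 = Z.

Hence the Betti numbers are b_0 = 1, b_1 = 2, b_2 = 1.

b_0 = 1, b_1 = 2, b_2 = 1.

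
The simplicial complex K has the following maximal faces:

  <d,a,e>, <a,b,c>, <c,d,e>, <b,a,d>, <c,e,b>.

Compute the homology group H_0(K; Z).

Take the total order a < b < c < d < e on the vertex set. Then K (dimension 2) consists of the simplices:

  0-simplices (5): a, b, c, d, e
  1-simplices (10): ab, ac, ad, ae, bc, bd, be, cd, ce, de
  2-simplices (5): abc, abd, ade, bce, cde

Hence C_0 ≅ Z^5, C_1 ≅ Z^10, C_2 ≅ Z^5.

∂_1: C_1 → C_0 is given by ∂[p,q] = [q] − [p].
This gives a 5×10 integer matrix of rank 4; reducing to Smith normal form yields diagonal entries (1,1,1,1).

Boundary ∂_2: C_2 → C_1 sends each 2-simplex [p,q,r] to [q,r] − [p,r] + [p,q]. For instance
  ∂cde = de − ce + cd,
  ∂abd = bd − ad + ab.
The resulting 10×5 matrix has rank 5, and its Smith normal form has invariant factors (1,1,1,1,1).

Reading off H_k = ker ∂_k / im ∂_{k+1}:

  H_0: rank C_0 − rank ∂_1 = 5 − 4 = 1, and the invariant factors of ∂_1 are all 1, so H_0 = Z.

H_0 ≅ Z.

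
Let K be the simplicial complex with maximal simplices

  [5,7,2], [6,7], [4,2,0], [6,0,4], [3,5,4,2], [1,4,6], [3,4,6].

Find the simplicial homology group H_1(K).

Fix the vertex order 0 < 1 < 2 < 3 < 4 < 5 < 6 < 7 and write every simplex with vertices in increasing order. Then dim K = 3 and the simplices of K are:

  0-simplices (8): [0], [1], [2], [3], [4], [5], [6], [7]
  1-simplices (16): [0,2], [0,4], [0,6], [1,4], [1,6], [2,3], [2,4], [2,5], [2,7], [3,4], [3,5], [3,6], [4,5], [4,6], [5,7], [6,7]
  2-simplices (9): [0,2,4], [0,4,6], [1,4,6], [2,3,4], [2,3,5], [2,4,5], [2,5,7], [3,4,5], [3,4,6]
  3-simplices (1): [2,3,4,5]

so the chain groups are C_0 ≅ Z^8, C_1 ≅ Z^16, C_2 ≅ Z^9, C_3 ≅ Z^1.

The boundary map ∂_1: C_1 → C_0 sends each edge [p,q] (with p < q) to q − p. For instance
  ∂[3,6] = [6] − [3].
This gives a 8×16 integer matrix of rank 7; reducing to Smith normal form yields diagonal entries (1,1,1,1,1,1,1).

Boundary ∂_2: C_2 → C_1 sends each 2-simplex [p,q,r] to [q,r] − [p,r] + [p,q]. For instance
  ∂[3,4,5] = [4,5] − [3,5] + [3,4],
  ∂[0,4,6] = [4,6] − [0,6] + [0,4].
This gives a 16×9 integer matrix of rank 8; reducing to Smith normal form yields diagonal entries (1,1,1,1,1,1,1,1).

Boundary ∂_3: C_3 → C_2 sends each 3-simplex σ to the alternating sum Σ_i (−1)^i (σ with its i-th vertex removed). For instance
  ∂[2,3,4,5] = [3,4,5] − [2,4,5] + [2,3,5] − [2,3,4].
The 9×1 boundary matrix has rank 1 and Smith normal form diag(1).

Computing H_k = (kernel of ∂_k) / (image of ∂_{k+1}):

  H_1: rank ker ∂_1 − rank ∂_2 = (16 − 7) − 8 = 1, and the invariant factors of ∂_2 are all 1, so H_1 = Z.

H_1 ≅ Z.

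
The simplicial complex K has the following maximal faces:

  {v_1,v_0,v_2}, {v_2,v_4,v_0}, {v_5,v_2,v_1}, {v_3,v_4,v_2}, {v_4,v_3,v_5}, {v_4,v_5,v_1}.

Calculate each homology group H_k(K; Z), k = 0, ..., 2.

Fix the vertex order v_0 < v_1 < v_2 < v_3 < v_4 < v_5 and write every simplex with vertices in increasing order. Then dim K = 2 and the simplices of K are:

  0-simplices (6): [v_0], [v_1], [v_2], [v_3], [v_4], [v_5]
  1-simplices (12): [v_0,v_1], [v_0,v_2], [v_0,v_4], [v_1,v_2], [v_1,v_4], [v_1,v_5], [v_2,v_3], [v_2,v_4], [v_2,v_5], [v_3,v_4], [v_3,v_5], [v_4,v_5]
  2-simplices (6): [v_0,v_1,v_2], [v_0,v_2,v_4], [v_1,v_2,v_5], [v_1,v_4,v_5], [v_2,v_3,v_4], [v_3,v_4,v_5]

giving chain groups C_0 ≅ Z^6, C_1 ≅ Z^12, C_2 ≅ Z^6.

The boundary map ∂_1: C_1 → C_0 maps an edge to its endpoints' difference, ∂[p,q] = q − p.
This gives a 6×12 integer matrix of rank 5; reducing to Smith normal form yields diagonal entries (1,1,1,1,1).

Boundary ∂_2: C_2 → C_1 sends each 2-simplex [p,q,r] to [q,r] − [p,r] + [p,q]. For instance
  ∂[v_1,v_4,v_5] = [v_4,v_5] − [v_1,v_5] + [v_1,v_4],
  ∂[v_2,v_3,v_4] = [v_3,v_4] − [v_2,v_4] + [v_2,v_3].
The 12×6 boundary matrix has rank 6 and Smith normal form diag(1,1,1,1,1,1).

Reading off H_k = ker ∂_k / im ∂_{k+1}:

  H_0: rank C_0 − rank ∂_1 = 6 − 5 = 1, and the invariant factors of ∂_1 are all 1, so H_0 ≅ Z.
  H_1: rank ker ∂_1 − rank ∂_2 = (12 − 5) − 6 = 1, and the invariant factors of ∂_2 are all 1, so H_1 ≅ Z.
  H_2: rank ker ∂_2 − rank ∂_3 = (6 − 6) − 0 = 0, and there is no ∂_3, so H_2 ≅ 0.

H_0 ≅ Z,  H_1 ≅ Z,  H_2 = 0.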